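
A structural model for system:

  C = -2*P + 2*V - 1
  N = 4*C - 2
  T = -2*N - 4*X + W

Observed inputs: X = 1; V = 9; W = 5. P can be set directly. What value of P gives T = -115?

Substituting into the C equation gives C = -2*P + 17.
This gives N = -8*P + 66.
Substituting into the T equation gives T = 16*P - 131.
Solve 16*P - 131 = -115: P = (-115 + 131) / 16 = 1.

P = 1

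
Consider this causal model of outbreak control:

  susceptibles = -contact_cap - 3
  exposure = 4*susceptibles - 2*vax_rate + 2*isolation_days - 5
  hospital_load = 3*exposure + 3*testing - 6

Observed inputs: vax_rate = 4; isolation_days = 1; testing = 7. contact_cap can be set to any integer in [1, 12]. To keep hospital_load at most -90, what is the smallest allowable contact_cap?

contact_cap = 3

Substituting into the exposure equation gives exposure = -4*contact_cap - 23.
hospital_load becomes -12*contact_cap - 54.
Require -12*contact_cap - 54 ≤ -90, so contact_cap ≥ 3.
The smallest integer in [1, 12] satisfying this is 3.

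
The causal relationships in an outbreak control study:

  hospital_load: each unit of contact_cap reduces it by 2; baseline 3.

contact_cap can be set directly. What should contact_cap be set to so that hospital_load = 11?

Solve -2*contact_cap + 3 = 11: contact_cap = (11 - 3) / -2 = -4.

contact_cap = -4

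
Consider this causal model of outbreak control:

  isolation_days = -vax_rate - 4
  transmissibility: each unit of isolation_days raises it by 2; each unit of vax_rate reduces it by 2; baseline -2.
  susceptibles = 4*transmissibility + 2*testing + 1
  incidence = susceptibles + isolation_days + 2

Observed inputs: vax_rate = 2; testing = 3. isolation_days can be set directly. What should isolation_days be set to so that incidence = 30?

isolation_days = 5

Intervening on isolation_days fixes its value directly, overriding its dependence on vax_rate.
Substituting into the transmissibility equation gives transmissibility = 2*isolation_days - 6.
Substituting into the susceptibles equation gives susceptibles = 8*isolation_days - 17.
Substituting into the incidence equation gives incidence = 9*isolation_days - 15.
Solve 9*isolation_days - 15 = 30: isolation_days = (30 + 15) / 9 = 5.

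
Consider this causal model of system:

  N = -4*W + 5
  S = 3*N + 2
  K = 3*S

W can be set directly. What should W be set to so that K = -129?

W = 5

Substituting into the S equation gives S = -12*W + 17.
Substituting into the K equation gives K = -36*W + 51.
Solve -36*W + 51 = -129: W = (-129 - 51) / -36 = 5.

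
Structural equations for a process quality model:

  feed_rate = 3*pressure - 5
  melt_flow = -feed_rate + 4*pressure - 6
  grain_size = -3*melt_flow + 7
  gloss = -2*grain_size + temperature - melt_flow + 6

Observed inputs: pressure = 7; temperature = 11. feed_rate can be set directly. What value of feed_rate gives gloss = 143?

feed_rate = -6

Intervening on feed_rate fixes its value directly, overriding its dependence on pressure.
Substituting into the melt_flow equation gives melt_flow = -feed_rate + 22.
So grain_size = 3*feed_rate - 59.
gloss becomes -5*feed_rate + 113.
Solve -5*feed_rate + 113 = 143: feed_rate = (143 - 113) / -5 = -6.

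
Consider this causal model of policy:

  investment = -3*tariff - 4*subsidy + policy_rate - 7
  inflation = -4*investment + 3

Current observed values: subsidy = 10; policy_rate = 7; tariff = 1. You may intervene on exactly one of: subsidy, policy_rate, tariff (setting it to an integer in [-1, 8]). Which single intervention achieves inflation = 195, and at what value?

set policy_rate = 2

Intervening on subsidy: inflation = 16*subsidy + 15. Reaching 195 requires subsidy = 45/4, not an integer.
Intervening on policy_rate: with other inputs at their observed values, inflation = -4*policy_rate + 203. Solving for 195 gives policy_rate = 2, within [-1, 8].
Intervening on tariff: inflation = 12*tariff + 163. Reaching 195 requires tariff = 8/3, not an integer.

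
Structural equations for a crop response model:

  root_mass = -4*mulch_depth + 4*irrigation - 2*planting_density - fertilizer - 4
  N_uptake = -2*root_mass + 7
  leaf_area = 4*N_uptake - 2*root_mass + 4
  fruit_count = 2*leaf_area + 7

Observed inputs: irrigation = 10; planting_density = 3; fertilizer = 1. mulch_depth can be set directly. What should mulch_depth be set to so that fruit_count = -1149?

Substituting into the root_mass equation gives root_mass = -4*mulch_depth + 29.
So N_uptake = 8*mulch_depth - 51.
leaf_area becomes 40*mulch_depth - 258.
This gives fruit_count = 80*mulch_depth - 509.
Solve 80*mulch_depth - 509 = -1149: mulch_depth = (-1149 + 509) / 80 = -8.

mulch_depth = -8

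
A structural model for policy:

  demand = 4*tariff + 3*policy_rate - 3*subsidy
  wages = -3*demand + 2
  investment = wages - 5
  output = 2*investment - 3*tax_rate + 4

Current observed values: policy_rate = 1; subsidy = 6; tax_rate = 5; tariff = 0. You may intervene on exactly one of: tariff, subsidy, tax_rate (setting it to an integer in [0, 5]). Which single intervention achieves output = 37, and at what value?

set subsidy = 4

Intervening on tariff: output = -24*tariff + 73. Reaching 37 requires tariff = 3/2, not an integer.
Intervening on subsidy: with other inputs at their observed values, output = 18*subsidy - 35. Solving for 37 gives subsidy = 4, within [0, 5].
Intervening on tax_rate: output = -3*tax_rate + 88. Reaching 37 requires tax_rate = 17, outside [0, 5].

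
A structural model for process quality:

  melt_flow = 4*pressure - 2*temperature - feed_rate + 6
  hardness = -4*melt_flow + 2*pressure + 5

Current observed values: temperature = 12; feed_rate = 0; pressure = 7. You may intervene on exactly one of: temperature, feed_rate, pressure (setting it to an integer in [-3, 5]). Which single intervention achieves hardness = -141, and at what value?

set temperature = -3

Intervening on temperature: with other inputs at their observed values, hardness = 8*temperature - 117. Solving for -141 gives temperature = -3, within [-3, 5].
Intervening on feed_rate: hardness = 4*feed_rate - 21. Reaching -141 requires feed_rate = -30, outside [-3, 5].
Intervening on pressure: hardness = -14*pressure + 77. Reaching -141 requires pressure = 109/7, not an integer.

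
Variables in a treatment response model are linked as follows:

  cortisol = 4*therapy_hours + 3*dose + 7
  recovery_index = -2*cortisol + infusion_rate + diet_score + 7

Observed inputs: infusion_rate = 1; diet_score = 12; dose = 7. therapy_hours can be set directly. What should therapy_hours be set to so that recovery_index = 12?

therapy_hours = -6

Substituting into the cortisol equation gives cortisol = 4*therapy_hours + 28.
So recovery_index = -8*therapy_hours - 36.
Solve -8*therapy_hours - 36 = 12: therapy_hours = (12 + 36) / -8 = -6.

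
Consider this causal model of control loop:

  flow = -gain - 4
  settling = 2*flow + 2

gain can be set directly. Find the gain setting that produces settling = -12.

Substituting into the settling equation gives settling = -2*gain - 6.
Solve -2*gain - 6 = -12: gain = (-12 + 6) / -2 = 3.

gain = 3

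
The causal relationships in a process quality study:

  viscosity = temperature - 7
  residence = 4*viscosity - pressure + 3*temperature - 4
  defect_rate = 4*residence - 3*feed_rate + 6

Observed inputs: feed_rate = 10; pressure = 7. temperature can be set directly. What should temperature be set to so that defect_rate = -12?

Substituting into the residence equation gives residence = 7*temperature - 39.
So defect_rate = 28*temperature - 180.
Solve 28*temperature - 180 = -12: temperature = (-12 + 180) / 28 = 6.

temperature = 6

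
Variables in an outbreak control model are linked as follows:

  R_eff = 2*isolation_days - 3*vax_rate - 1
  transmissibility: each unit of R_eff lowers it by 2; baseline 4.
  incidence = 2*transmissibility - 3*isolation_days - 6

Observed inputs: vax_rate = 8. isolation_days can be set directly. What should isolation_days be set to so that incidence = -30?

isolation_days = 12

Substituting into the R_eff equation gives R_eff = 2*isolation_days - 25.
So transmissibility = -4*isolation_days + 54.
Substituting into the incidence equation gives incidence = -11*isolation_days + 102.
Solve -11*isolation_days + 102 = -30: isolation_days = (-30 - 102) / -11 = 12.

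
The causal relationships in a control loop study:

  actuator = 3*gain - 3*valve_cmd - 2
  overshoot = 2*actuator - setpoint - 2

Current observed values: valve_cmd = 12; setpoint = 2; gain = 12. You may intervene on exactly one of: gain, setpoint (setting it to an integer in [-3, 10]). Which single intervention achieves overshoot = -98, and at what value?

Intervening on gain: with other inputs at their observed values, overshoot = 6*gain - 80. Solving for -98 gives gain = -3, within [-3, 10].
Intervening on setpoint: overshoot = -setpoint - 6. Reaching -98 requires setpoint = 92, outside [-3, 10].

set gain = -3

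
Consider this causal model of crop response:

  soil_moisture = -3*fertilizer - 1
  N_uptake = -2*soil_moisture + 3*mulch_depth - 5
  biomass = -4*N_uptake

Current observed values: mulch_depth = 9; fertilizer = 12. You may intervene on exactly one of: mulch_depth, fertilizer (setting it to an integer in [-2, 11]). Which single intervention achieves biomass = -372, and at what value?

set mulch_depth = 8

Intervening on mulch_depth: with other inputs at their observed values, biomass = -12*mulch_depth - 276. Solving for -372 gives mulch_depth = 8, within [-2, 11].
Intervening on fertilizer: biomass = -24*fertilizer - 96. Reaching -372 requires fertilizer = 23/2, not an integer.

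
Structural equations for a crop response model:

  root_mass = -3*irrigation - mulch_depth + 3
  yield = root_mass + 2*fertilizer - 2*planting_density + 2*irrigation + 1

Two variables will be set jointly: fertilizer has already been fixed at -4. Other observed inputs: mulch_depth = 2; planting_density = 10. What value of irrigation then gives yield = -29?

irrigation = 3

With fertilizer held at -4:
Substituting into the root_mass equation gives root_mass = -3*irrigation + 1.
Substituting into the yield equation gives yield = -irrigation - 26.
Solve -irrigation - 26 = -29: irrigation = (-29 + 26) / -1 = 3.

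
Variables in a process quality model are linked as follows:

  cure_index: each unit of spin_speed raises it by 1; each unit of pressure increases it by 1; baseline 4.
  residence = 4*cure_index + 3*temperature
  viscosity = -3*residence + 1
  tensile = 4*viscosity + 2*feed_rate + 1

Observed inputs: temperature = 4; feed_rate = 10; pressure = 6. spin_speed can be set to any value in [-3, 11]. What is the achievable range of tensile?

Substituting into the cure_index equation gives cure_index = spin_speed + 10.
Substituting into the residence equation gives residence = 4*spin_speed + 52.
Substituting into the viscosity equation gives viscosity = -12*spin_speed - 155.
This gives tensile = -48*spin_speed - 599.
Linear in spin_speed, so extremes are at the endpoints: spin_speed = -3 gives tensile = -455; spin_speed = 11 gives tensile = -1127.

-1127 to -455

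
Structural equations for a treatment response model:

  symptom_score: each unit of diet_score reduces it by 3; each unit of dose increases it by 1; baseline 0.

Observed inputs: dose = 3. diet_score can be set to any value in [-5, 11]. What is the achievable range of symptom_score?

-30 to 18

Substituting into the symptom_score equation gives symptom_score = -3*diet_score + 3.
Linear in diet_score, so extremes are at the endpoints: diet_score = -5 gives symptom_score = 18; diet_score = 11 gives symptom_score = -30.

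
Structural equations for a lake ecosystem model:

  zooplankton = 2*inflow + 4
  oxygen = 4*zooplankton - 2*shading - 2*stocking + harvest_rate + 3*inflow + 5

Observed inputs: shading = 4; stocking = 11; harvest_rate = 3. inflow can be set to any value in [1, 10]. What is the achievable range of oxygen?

Substituting into the oxygen equation gives oxygen = 11*inflow - 6.
Linear in inflow, so extremes are at the endpoints: inflow = 1 gives oxygen = 5; inflow = 10 gives oxygen = 104.

5 to 104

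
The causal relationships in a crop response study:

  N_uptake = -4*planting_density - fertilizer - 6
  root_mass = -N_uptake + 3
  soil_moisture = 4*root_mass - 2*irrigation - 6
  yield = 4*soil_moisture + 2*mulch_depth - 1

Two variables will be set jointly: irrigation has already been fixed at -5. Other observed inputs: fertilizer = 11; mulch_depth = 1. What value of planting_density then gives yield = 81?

With irrigation held at -5:
Substituting into the N_uptake equation gives N_uptake = -4*planting_density - 17.
So root_mass = 4*planting_density + 20.
Substituting into the soil_moisture equation gives soil_moisture = 16*planting_density + 84.
Substituting into the yield equation gives yield = 64*planting_density + 337.
Solve 64*planting_density + 337 = 81: planting_density = (81 - 337) / 64 = -4.

planting_density = -4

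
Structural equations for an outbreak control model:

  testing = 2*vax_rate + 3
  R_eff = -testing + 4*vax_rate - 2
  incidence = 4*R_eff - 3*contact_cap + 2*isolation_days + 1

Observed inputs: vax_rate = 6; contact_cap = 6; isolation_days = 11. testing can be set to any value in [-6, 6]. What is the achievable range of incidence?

69 to 117

Intervening on testing fixes its value directly, overriding its dependence on vax_rate.
Substituting into the R_eff equation gives R_eff = -testing + 22.
Substituting into the incidence equation gives incidence = -4*testing + 93.
Linear in testing, so extremes are at the endpoints: testing = -6 gives incidence = 117; testing = 6 gives incidence = 69.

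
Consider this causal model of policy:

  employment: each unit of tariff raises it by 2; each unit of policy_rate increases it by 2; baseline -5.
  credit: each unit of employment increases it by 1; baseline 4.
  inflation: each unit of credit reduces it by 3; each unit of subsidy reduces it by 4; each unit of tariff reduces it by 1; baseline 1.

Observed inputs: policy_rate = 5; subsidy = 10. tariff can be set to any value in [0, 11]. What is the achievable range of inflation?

Substituting into the employment equation gives employment = 2*tariff + 5.
credit becomes 2*tariff + 9.
This gives inflation = -7*tariff - 66.
Linear in tariff, so extremes are at the endpoints: tariff = 0 gives inflation = -66; tariff = 11 gives inflation = -143.

-143 to -66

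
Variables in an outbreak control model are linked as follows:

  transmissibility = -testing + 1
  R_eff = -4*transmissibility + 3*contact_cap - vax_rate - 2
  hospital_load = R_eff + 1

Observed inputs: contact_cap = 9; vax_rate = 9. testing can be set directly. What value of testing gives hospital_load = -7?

Substituting into the R_eff equation gives R_eff = 4*testing + 12.
hospital_load becomes 4*testing + 13.
Solve 4*testing + 13 = -7: testing = (-7 - 13) / 4 = -5.

testing = -5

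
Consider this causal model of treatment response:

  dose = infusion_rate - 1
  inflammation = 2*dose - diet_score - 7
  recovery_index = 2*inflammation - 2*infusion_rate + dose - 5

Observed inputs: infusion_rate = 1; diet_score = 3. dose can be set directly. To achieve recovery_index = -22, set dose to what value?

dose = 1

Intervening on dose fixes its value directly, overriding its dependence on infusion_rate.
Substituting into the inflammation equation gives inflammation = 2*dose - 10.
Substituting into the recovery_index equation gives recovery_index = 5*dose - 27.
Solve 5*dose - 27 = -22: dose = (-22 + 27) / 5 = 1.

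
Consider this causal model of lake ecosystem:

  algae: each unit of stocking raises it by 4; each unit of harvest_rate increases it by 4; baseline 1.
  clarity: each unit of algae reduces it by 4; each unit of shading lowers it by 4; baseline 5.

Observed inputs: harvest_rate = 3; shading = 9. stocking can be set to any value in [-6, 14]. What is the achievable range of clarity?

-307 to 13

Substituting into the algae equation gives algae = 4*stocking + 13.
clarity becomes -16*stocking - 83.
Linear in stocking, so extremes are at the endpoints: stocking = -6 gives clarity = 13; stocking = 14 gives clarity = -307.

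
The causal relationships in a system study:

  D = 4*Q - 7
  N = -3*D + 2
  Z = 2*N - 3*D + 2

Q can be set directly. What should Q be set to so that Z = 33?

Q = 1

Substituting into the N equation gives N = -12*Q + 23.
So Z = -36*Q + 69.
Solve -36*Q + 69 = 33: Q = (33 - 69) / -36 = 1.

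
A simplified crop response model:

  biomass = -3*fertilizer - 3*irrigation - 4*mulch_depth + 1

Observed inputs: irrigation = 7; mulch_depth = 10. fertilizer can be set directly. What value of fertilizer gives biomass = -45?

Substituting into the biomass equation gives biomass = -3*fertilizer - 60.
Solve -3*fertilizer - 60 = -45: fertilizer = (-45 + 60) / -3 = -5.

fertilizer = -5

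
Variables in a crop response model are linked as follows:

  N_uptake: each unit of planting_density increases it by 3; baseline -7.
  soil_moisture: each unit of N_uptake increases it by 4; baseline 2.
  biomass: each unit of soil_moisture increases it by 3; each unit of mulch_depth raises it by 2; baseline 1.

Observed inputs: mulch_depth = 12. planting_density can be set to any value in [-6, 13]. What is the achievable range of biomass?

-269 to 415

Substituting into the soil_moisture equation gives soil_moisture = 12*planting_density - 26.
Substituting into the biomass equation gives biomass = 36*planting_density - 53.
Linear in planting_density, so extremes are at the endpoints: planting_density = -6 gives biomass = -269; planting_density = 13 gives biomass = 415.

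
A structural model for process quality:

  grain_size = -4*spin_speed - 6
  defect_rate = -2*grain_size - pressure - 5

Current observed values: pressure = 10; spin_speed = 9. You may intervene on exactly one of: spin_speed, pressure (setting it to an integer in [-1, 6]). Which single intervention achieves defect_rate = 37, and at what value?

Intervening on spin_speed: with other inputs at their observed values, defect_rate = 8*spin_speed - 3. Solving for 37 gives spin_speed = 5, within [-1, 6].
Intervening on pressure: defect_rate = -pressure + 79. Reaching 37 requires pressure = 42, outside [-1, 6].

set spin_speed = 5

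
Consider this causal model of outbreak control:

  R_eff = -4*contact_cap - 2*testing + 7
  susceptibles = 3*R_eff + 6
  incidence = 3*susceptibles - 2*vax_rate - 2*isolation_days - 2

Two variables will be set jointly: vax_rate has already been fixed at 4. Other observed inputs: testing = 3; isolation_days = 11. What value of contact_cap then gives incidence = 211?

With vax_rate held at 4:
Substituting into the R_eff equation gives R_eff = -4*contact_cap + 1.
So susceptibles = -12*contact_cap + 9.
incidence becomes -36*contact_cap - 5.
Solve -36*contact_cap - 5 = 211: contact_cap = (211 + 5) / -36 = -6.

contact_cap = -6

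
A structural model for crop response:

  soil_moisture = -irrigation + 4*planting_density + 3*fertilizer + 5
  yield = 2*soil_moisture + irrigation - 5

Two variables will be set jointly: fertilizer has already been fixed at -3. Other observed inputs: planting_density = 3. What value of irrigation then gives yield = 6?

With fertilizer held at -3:
Substituting into the soil_moisture equation gives soil_moisture = -irrigation + 8.
yield becomes -irrigation + 11.
Solve -irrigation + 11 = 6: irrigation = (6 - 11) / -1 = 5.

irrigation = 5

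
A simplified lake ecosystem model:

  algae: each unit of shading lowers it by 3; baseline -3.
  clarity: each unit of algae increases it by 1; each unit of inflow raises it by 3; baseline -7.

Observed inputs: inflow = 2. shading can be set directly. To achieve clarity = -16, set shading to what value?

Substituting into the clarity equation gives clarity = -3*shading - 4.
Solve -3*shading - 4 = -16: shading = (-16 + 4) / -3 = 4.

shading = 4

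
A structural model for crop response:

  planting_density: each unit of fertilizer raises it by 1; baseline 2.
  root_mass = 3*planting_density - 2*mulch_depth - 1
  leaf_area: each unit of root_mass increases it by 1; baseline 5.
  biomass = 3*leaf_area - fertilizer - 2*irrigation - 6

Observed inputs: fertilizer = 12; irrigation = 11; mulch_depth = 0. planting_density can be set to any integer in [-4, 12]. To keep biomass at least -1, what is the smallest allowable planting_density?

Intervening on planting_density fixes its value directly, overriding its dependence on fertilizer.
Substituting into the root_mass equation gives root_mass = 3*planting_density - 1.
So leaf_area = 3*planting_density + 4.
This gives biomass = 9*planting_density - 28.
Require 9*planting_density - 28 ≥ -1, so planting_density ≥ 3.
The smallest integer in [-4, 12] satisfying this is 3.

planting_density = 3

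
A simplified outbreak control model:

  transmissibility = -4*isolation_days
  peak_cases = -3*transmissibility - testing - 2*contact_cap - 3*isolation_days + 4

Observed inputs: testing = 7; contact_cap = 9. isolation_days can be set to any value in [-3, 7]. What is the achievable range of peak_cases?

-48 to 42

Substituting into the peak_cases equation gives peak_cases = 9*isolation_days - 21.
Linear in isolation_days, so extremes are at the endpoints: isolation_days = -3 gives peak_cases = -48; isolation_days = 7 gives peak_cases = 42.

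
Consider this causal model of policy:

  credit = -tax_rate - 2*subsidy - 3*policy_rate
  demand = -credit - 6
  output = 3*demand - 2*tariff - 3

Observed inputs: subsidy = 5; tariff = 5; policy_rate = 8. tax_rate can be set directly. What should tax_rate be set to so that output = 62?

tax_rate = -3

Substituting into the credit equation gives credit = -tax_rate - 34.
This gives demand = tax_rate + 28.
Substituting into the output equation gives output = 3*tax_rate + 71.
Solve 3*tax_rate + 71 = 62: tax_rate = (62 - 71) / 3 = -3.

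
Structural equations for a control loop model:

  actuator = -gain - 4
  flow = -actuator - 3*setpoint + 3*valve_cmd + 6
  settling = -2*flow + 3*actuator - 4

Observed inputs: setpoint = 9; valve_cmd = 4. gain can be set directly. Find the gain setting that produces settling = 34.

Substituting into the flow equation gives flow = gain - 5.
Substituting into the settling equation gives settling = -5*gain - 6.
Solve -5*gain - 6 = 34: gain = (34 + 6) / -5 = -8.

gain = -8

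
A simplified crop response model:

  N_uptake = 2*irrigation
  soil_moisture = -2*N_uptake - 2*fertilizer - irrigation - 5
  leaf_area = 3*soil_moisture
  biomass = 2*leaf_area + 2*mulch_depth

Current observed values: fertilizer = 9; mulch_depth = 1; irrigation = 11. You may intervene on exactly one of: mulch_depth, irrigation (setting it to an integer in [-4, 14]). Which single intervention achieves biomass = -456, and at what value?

Intervening on mulch_depth: with other inputs at their observed values, biomass = 2*mulch_depth - 468. Solving for -456 gives mulch_depth = 6, within [-4, 14].
Intervening on irrigation: biomass = -30*irrigation - 136. Reaching -456 requires irrigation = 32/3, not an integer.

set mulch_depth = 6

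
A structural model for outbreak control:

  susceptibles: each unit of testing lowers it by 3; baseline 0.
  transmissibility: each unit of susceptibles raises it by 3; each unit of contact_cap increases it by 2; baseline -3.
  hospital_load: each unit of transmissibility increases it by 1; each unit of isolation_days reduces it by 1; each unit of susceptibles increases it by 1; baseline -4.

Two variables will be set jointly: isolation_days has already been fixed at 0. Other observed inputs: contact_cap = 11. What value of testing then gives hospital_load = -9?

testing = 2

With isolation_days held at 0:
Substituting into the transmissibility equation gives transmissibility = -9*testing + 19.
Substituting into the hospital_load equation gives hospital_load = -12*testing + 15.
Solve -12*testing + 15 = -9: testing = (-9 - 15) / -12 = 2.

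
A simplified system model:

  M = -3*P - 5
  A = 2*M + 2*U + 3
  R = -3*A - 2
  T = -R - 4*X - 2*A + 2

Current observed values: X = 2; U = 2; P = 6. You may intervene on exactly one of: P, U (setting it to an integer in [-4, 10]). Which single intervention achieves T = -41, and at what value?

set U = 3

Intervening on P: T = -6*P - 7. Reaching -41 requires P = 17/3, not an integer.
Intervening on U: with other inputs at their observed values, T = 2*U - 47. Solving for -41 gives U = 3, within [-4, 10].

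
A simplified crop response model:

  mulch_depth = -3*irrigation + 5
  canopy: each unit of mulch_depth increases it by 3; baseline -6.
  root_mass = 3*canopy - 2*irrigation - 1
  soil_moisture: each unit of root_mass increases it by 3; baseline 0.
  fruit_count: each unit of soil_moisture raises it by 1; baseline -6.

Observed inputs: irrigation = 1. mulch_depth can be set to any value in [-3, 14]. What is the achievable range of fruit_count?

-150 to 309

Intervening on mulch_depth fixes its value directly, overriding its dependence on irrigation.
Substituting into the root_mass equation gives root_mass = 9*mulch_depth - 21.
Substituting into the soil_moisture equation gives soil_moisture = 27*mulch_depth - 63.
Substituting into the fruit_count equation gives fruit_count = 27*mulch_depth - 69.
Linear in mulch_depth, so extremes are at the endpoints: mulch_depth = -3 gives fruit_count = -150; mulch_depth = 14 gives fruit_count = 309.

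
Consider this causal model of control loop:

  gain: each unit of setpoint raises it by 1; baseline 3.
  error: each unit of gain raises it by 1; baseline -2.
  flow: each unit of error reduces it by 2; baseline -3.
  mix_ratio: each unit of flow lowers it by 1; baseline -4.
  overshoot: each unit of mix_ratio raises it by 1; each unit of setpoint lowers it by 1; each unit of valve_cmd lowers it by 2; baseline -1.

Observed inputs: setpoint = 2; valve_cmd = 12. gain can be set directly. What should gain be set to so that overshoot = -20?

Intervening on gain fixes its value directly, overriding its dependence on setpoint.
Substituting into the flow equation gives flow = -2*gain + 1.
mix_ratio becomes 2*gain - 5.
This gives overshoot = 2*gain - 32.
Solve 2*gain - 32 = -20: gain = (-20 + 32) / 2 = 6.

gain = 6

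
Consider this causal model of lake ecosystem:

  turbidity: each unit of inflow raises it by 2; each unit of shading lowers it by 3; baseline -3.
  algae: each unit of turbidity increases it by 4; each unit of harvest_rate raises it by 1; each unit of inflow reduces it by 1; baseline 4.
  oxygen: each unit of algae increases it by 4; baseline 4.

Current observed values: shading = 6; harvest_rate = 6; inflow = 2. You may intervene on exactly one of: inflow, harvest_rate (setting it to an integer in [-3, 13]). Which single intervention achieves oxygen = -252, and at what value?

Intervening on inflow: oxygen = 28*inflow - 292. Reaching -252 requires inflow = 10/7, not an integer.
Intervening on harvest_rate: with other inputs at their observed values, oxygen = 4*harvest_rate - 260. Solving for -252 gives harvest_rate = 2, within [-3, 13].

set harvest_rate = 2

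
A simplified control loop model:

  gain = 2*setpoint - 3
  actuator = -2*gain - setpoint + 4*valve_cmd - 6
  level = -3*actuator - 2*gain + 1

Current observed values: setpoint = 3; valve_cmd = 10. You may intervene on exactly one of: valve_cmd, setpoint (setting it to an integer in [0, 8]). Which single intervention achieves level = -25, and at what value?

Intervening on valve_cmd: level = -12*valve_cmd + 40. Reaching -25 requires valve_cmd = 65/12, not an integer.
Intervening on setpoint: with other inputs at their observed values, level = 11*setpoint - 113. Solving for -25 gives setpoint = 8, within [0, 8].

set setpoint = 8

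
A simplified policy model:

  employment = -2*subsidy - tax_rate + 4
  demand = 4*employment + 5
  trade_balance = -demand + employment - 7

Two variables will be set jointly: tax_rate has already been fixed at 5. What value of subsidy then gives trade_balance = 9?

subsidy = 3

With tax_rate held at 5:
Substituting into the employment equation gives employment = -2*subsidy - 1.
This gives demand = -8*subsidy + 1.
trade_balance becomes 6*subsidy - 9.
Solve 6*subsidy - 9 = 9: subsidy = (9 + 9) / 6 = 3.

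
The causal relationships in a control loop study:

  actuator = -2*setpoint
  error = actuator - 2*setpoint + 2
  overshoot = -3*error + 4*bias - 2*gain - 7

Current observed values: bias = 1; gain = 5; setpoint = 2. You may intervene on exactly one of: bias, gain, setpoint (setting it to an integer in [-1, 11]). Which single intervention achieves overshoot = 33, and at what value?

set bias = 8

Intervening on bias: with other inputs at their observed values, overshoot = 4*bias + 1. Solving for 33 gives bias = 8, within [-1, 11].
Intervening on gain: overshoot = -2*gain + 15. Reaching 33 requires gain = -9, outside [-1, 11].
Intervening on setpoint: overshoot = 12*setpoint - 19. Reaching 33 requires setpoint = 13/3, not an integer.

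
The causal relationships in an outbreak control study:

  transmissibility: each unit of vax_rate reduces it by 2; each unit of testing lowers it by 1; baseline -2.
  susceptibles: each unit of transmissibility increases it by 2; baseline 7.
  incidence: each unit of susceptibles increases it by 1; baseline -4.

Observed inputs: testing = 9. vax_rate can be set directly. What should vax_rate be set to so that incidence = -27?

vax_rate = 2

Substituting into the transmissibility equation gives transmissibility = -2*vax_rate - 11.
susceptibles becomes -4*vax_rate - 15.
Substituting into the incidence equation gives incidence = -4*vax_rate - 19.
Solve -4*vax_rate - 19 = -27: vax_rate = (-27 + 19) / -4 = 2.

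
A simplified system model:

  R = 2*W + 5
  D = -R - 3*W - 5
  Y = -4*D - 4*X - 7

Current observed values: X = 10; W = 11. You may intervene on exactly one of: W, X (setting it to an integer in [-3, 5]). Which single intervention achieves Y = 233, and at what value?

set X = 5

Intervening on W: Y = 20*W - 7. Reaching 233 requires W = 12, outside [-3, 5].
Intervening on X: with other inputs at their observed values, Y = -4*X + 253. Solving for 233 gives X = 5, within [-3, 5].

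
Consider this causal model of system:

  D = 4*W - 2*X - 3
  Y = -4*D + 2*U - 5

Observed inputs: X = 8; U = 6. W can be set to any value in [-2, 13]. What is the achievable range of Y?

-125 to 115

Substituting into the D equation gives D = 4*W - 19.
So Y = -16*W + 83.
Linear in W, so extremes are at the endpoints: W = -2 gives Y = 115; W = 13 gives Y = -125.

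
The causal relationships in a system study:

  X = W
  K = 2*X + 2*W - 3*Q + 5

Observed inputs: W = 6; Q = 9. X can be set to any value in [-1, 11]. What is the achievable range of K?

-12 to 12

Intervening on X fixes its value directly, overriding its dependence on W.
Substituting into the K equation gives K = 2*X - 10.
Linear in X, so extremes are at the endpoints: X = -1 gives K = -12; X = 11 gives K = 12.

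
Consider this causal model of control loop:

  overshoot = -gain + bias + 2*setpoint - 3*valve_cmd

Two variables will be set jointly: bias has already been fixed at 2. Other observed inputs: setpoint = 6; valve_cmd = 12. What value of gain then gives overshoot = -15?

gain = -7

With bias held at 2:
Substituting into the overshoot equation gives overshoot = -gain - 22.
Solve -gain - 22 = -15: gain = (-15 + 22) / -1 = -7.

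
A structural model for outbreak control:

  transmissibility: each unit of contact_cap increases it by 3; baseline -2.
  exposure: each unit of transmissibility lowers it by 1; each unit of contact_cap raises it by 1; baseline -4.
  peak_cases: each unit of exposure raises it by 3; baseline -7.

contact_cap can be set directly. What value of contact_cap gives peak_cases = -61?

contact_cap = 8

Substituting into the exposure equation gives exposure = -2*contact_cap - 2.
So peak_cases = -6*contact_cap - 13.
Solve -6*contact_cap - 13 = -61: contact_cap = (-61 + 13) / -6 = 8.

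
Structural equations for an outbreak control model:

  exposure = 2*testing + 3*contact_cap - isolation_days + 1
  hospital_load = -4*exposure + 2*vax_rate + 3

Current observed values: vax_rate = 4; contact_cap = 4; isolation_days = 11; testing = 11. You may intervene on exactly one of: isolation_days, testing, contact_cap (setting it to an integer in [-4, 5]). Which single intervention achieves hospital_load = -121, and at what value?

set isolation_days = 2

Intervening on isolation_days: with other inputs at their observed values, hospital_load = 4*isolation_days - 129. Solving for -121 gives isolation_days = 2, within [-4, 5].
Intervening on testing: hospital_load = -8*testing + 3. Reaching -121 requires testing = 31/2, not an integer.
Intervening on contact_cap: hospital_load = -12*contact_cap - 37. Reaching -121 requires contact_cap = 7, outside [-4, 5].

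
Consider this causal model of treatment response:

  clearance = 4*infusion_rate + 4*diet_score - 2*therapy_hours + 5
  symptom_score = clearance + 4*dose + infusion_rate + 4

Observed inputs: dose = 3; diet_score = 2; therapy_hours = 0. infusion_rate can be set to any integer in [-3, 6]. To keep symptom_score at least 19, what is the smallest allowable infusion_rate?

infusion_rate = -2

Substituting into the clearance equation gives clearance = 4*infusion_rate + 13.
Substituting into the symptom_score equation gives symptom_score = 5*infusion_rate + 29.
Require 5*infusion_rate + 29 ≥ 19, so infusion_rate ≥ -2.
The smallest integer in [-3, 6] satisfying this is -2.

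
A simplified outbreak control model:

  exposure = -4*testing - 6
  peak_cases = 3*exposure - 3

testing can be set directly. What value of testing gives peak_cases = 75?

Substituting into the peak_cases equation gives peak_cases = -12*testing - 21.
Solve -12*testing - 21 = 75: testing = (75 + 21) / -12 = -8.

testing = -8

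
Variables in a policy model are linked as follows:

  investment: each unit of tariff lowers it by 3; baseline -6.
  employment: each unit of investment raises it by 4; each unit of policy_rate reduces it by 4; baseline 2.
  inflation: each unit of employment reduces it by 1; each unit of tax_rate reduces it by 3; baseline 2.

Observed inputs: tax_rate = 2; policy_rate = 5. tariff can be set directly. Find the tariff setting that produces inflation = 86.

Substituting into the employment equation gives employment = -12*tariff - 42.
Substituting into the inflation equation gives inflation = 12*tariff + 38.
Solve 12*tariff + 38 = 86: tariff = (86 - 38) / 12 = 4.

tariff = 4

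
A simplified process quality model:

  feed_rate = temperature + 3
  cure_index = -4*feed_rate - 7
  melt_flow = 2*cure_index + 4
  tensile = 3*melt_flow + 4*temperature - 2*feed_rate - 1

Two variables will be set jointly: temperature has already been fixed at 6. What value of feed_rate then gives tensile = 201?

feed_rate = -8

With temperature held at 6:
Intervening on feed_rate fixes its value directly, overriding its dependence on temperature.
Substituting into the melt_flow equation gives melt_flow = -8*feed_rate - 10.
tensile becomes -26*feed_rate - 7.
Solve -26*feed_rate - 7 = 201: feed_rate = (201 + 7) / -26 = -8.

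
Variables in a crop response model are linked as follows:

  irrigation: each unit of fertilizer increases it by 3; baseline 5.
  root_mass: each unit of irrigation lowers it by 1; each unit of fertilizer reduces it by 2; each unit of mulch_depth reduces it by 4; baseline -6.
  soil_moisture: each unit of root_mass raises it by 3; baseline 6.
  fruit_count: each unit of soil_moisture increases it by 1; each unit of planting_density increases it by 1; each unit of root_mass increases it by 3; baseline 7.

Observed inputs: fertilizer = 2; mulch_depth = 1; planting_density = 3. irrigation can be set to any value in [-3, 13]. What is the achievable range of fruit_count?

Intervening on irrigation fixes its value directly, overriding its dependence on fertilizer.
Substituting into the root_mass equation gives root_mass = -irrigation - 14.
This gives soil_moisture = -3*irrigation - 36.
Substituting into the fruit_count equation gives fruit_count = -6*irrigation - 68.
Linear in irrigation, so extremes are at the endpoints: irrigation = -3 gives fruit_count = -50; irrigation = 13 gives fruit_count = -146.

-146 to -50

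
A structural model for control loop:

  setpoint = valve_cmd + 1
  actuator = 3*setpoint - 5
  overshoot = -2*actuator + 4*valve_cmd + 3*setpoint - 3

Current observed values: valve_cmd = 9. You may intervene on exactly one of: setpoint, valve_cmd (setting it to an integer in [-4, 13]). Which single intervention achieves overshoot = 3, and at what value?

set valve_cmd = -1

Intervening on setpoint: overshoot = -3*setpoint + 43. Reaching 3 requires setpoint = 40/3, not an integer.
Intervening on valve_cmd: with other inputs at their observed values, overshoot = valve_cmd + 4. Solving for 3 gives valve_cmd = -1, within [-4, 13].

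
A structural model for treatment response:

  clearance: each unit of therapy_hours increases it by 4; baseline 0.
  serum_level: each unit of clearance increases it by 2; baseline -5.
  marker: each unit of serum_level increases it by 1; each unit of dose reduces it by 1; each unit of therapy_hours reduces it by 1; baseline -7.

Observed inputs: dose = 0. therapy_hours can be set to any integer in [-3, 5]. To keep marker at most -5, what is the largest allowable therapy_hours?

Substituting into the serum_level equation gives serum_level = 8*therapy_hours - 5.
Substituting into the marker equation gives marker = 7*therapy_hours - 12.
Require 7*therapy_hours - 12 ≤ -5, so therapy_hours ≤ 1.
The largest integer in [-3, 5] satisfying this is 1.

therapy_hours = 1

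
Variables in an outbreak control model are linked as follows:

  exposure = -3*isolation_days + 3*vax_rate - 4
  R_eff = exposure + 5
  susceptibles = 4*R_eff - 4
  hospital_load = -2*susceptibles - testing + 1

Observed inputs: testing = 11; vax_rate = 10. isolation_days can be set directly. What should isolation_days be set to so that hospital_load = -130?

isolation_days = 5

Substituting into the exposure equation gives exposure = -3*isolation_days + 26.
Substituting into the R_eff equation gives R_eff = -3*isolation_days + 31.
susceptibles becomes -12*isolation_days + 120.
Substituting into the hospital_load equation gives hospital_load = 24*isolation_days - 250.
Solve 24*isolation_days - 250 = -130: isolation_days = (-130 + 250) / 24 = 5.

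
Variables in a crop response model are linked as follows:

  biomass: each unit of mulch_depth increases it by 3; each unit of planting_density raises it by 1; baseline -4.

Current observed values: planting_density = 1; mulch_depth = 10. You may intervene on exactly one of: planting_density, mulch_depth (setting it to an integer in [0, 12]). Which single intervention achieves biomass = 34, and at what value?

Intervening on planting_density: with other inputs at their observed values, biomass = planting_density + 26. Solving for 34 gives planting_density = 8, within [0, 12].
Intervening on mulch_depth: biomass = 3*mulch_depth - 3. Reaching 34 requires mulch_depth = 37/3, not an integer.

set planting_density = 8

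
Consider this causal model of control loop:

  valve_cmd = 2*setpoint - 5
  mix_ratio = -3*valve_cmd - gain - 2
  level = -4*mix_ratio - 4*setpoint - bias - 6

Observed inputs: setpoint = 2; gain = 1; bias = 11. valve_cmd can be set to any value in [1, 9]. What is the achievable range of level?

-1 to 95

Intervening on valve_cmd fixes its value directly, overriding its dependence on setpoint.
Substituting into the mix_ratio equation gives mix_ratio = -3*valve_cmd - 3.
So level = 12*valve_cmd - 13.
Linear in valve_cmd, so extremes are at the endpoints: valve_cmd = 1 gives level = -1; valve_cmd = 9 gives level = 95.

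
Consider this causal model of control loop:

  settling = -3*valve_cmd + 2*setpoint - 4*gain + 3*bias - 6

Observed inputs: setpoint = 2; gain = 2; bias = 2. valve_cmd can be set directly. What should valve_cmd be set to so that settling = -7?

valve_cmd = 1

Substituting into the settling equation gives settling = -3*valve_cmd - 4.
Solve -3*valve_cmd - 4 = -7: valve_cmd = (-7 + 4) / -3 = 1.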